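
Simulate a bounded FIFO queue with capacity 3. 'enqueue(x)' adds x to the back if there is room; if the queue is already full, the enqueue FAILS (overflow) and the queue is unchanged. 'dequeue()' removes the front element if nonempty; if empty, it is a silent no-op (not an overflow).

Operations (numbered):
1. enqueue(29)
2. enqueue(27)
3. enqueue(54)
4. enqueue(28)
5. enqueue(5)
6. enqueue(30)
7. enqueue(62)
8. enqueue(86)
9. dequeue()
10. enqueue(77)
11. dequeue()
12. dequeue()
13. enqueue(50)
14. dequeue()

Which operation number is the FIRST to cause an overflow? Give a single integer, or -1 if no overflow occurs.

1. enqueue(29): size=1
2. enqueue(27): size=2
3. enqueue(54): size=3
4. enqueue(28): size=3=cap → OVERFLOW (fail)
5. enqueue(5): size=3=cap → OVERFLOW (fail)
6. enqueue(30): size=3=cap → OVERFLOW (fail)
7. enqueue(62): size=3=cap → OVERFLOW (fail)
8. enqueue(86): size=3=cap → OVERFLOW (fail)
9. dequeue(): size=2
10. enqueue(77): size=3
11. dequeue(): size=2
12. dequeue(): size=1
13. enqueue(50): size=2
14. dequeue(): size=1

Answer: 4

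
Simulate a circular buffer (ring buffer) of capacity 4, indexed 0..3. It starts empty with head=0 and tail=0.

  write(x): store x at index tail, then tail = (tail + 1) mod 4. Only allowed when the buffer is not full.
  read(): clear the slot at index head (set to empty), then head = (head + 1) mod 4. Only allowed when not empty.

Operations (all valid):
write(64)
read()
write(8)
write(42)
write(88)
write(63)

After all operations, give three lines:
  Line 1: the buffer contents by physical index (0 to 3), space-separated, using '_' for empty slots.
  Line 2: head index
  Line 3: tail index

write(64): buf=[64 _ _ _], head=0, tail=1, size=1
read(): buf=[_ _ _ _], head=1, tail=1, size=0
write(8): buf=[_ 8 _ _], head=1, tail=2, size=1
write(42): buf=[_ 8 42 _], head=1, tail=3, size=2
write(88): buf=[_ 8 42 88], head=1, tail=0, size=3
write(63): buf=[63 8 42 88], head=1, tail=1, size=4

Answer: 63 8 42 88
1
1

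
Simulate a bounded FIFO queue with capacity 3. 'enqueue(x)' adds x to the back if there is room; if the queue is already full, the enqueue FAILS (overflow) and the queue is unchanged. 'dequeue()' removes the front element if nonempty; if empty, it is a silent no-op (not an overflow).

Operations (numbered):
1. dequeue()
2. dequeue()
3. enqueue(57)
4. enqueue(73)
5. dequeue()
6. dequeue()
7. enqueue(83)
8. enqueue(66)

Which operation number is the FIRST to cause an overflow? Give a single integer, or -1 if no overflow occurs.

Answer: -1

Derivation:
1. dequeue(): empty, no-op, size=0
2. dequeue(): empty, no-op, size=0
3. enqueue(57): size=1
4. enqueue(73): size=2
5. dequeue(): size=1
6. dequeue(): size=0
7. enqueue(83): size=1
8. enqueue(66): size=2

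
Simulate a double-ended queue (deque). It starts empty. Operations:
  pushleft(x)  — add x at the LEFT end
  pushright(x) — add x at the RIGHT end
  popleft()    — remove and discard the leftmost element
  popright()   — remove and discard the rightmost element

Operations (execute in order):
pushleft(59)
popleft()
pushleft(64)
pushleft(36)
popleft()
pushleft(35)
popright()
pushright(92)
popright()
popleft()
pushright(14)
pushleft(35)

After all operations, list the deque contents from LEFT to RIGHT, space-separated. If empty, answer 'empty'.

Answer: 35 14

Derivation:
pushleft(59): [59]
popleft(): []
pushleft(64): [64]
pushleft(36): [36, 64]
popleft(): [64]
pushleft(35): [35, 64]
popright(): [35]
pushright(92): [35, 92]
popright(): [35]
popleft(): []
pushright(14): [14]
pushleft(35): [35, 14]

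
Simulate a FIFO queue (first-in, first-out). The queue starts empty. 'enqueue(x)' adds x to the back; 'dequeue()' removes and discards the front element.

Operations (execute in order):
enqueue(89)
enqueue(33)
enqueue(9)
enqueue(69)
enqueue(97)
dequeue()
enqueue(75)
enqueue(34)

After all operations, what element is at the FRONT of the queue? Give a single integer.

enqueue(89): queue = [89]
enqueue(33): queue = [89, 33]
enqueue(9): queue = [89, 33, 9]
enqueue(69): queue = [89, 33, 9, 69]
enqueue(97): queue = [89, 33, 9, 69, 97]
dequeue(): queue = [33, 9, 69, 97]
enqueue(75): queue = [33, 9, 69, 97, 75]
enqueue(34): queue = [33, 9, 69, 97, 75, 34]

Answer: 33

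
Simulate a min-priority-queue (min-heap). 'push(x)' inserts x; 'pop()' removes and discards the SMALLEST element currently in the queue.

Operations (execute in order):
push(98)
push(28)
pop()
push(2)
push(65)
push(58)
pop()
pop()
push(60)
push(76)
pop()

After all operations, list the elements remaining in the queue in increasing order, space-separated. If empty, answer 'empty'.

push(98): heap contents = [98]
push(28): heap contents = [28, 98]
pop() → 28: heap contents = [98]
push(2): heap contents = [2, 98]
push(65): heap contents = [2, 65, 98]
push(58): heap contents = [2, 58, 65, 98]
pop() → 2: heap contents = [58, 65, 98]
pop() → 58: heap contents = [65, 98]
push(60): heap contents = [60, 65, 98]
push(76): heap contents = [60, 65, 76, 98]
pop() → 60: heap contents = [65, 76, 98]

Answer: 65 76 98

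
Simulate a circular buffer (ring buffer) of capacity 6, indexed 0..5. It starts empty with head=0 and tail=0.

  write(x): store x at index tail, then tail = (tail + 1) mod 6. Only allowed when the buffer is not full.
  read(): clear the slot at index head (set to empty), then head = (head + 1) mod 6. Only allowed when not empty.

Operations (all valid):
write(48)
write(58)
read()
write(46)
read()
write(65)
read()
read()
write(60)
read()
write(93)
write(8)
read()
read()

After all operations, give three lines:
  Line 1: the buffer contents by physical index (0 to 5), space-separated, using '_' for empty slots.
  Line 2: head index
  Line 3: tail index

Answer: _ _ _ _ _ _
1
1

Derivation:
write(48): buf=[48 _ _ _ _ _], head=0, tail=1, size=1
write(58): buf=[48 58 _ _ _ _], head=0, tail=2, size=2
read(): buf=[_ 58 _ _ _ _], head=1, tail=2, size=1
write(46): buf=[_ 58 46 _ _ _], head=1, tail=3, size=2
read(): buf=[_ _ 46 _ _ _], head=2, tail=3, size=1
write(65): buf=[_ _ 46 65 _ _], head=2, tail=4, size=2
read(): buf=[_ _ _ 65 _ _], head=3, tail=4, size=1
read(): buf=[_ _ _ _ _ _], head=4, tail=4, size=0
write(60): buf=[_ _ _ _ 60 _], head=4, tail=5, size=1
read(): buf=[_ _ _ _ _ _], head=5, tail=5, size=0
write(93): buf=[_ _ _ _ _ 93], head=5, tail=0, size=1
write(8): buf=[8 _ _ _ _ 93], head=5, tail=1, size=2
read(): buf=[8 _ _ _ _ _], head=0, tail=1, size=1
read(): buf=[_ _ _ _ _ _], head=1, tail=1, size=0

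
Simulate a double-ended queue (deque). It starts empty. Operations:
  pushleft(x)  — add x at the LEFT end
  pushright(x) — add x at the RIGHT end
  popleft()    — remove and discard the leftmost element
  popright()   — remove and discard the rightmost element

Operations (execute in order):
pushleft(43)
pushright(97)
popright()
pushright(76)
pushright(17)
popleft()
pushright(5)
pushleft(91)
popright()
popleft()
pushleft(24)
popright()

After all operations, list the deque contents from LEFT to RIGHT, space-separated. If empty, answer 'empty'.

Answer: 24 76

Derivation:
pushleft(43): [43]
pushright(97): [43, 97]
popright(): [43]
pushright(76): [43, 76]
pushright(17): [43, 76, 17]
popleft(): [76, 17]
pushright(5): [76, 17, 5]
pushleft(91): [91, 76, 17, 5]
popright(): [91, 76, 17]
popleft(): [76, 17]
pushleft(24): [24, 76, 17]
popright(): [24, 76]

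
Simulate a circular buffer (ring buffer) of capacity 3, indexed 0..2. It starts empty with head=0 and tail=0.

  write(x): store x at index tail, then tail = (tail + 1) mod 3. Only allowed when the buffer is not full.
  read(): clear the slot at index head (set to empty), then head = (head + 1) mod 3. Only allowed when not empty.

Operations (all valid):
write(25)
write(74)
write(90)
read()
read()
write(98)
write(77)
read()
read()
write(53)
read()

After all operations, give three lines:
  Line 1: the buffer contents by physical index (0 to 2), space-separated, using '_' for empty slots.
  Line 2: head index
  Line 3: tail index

write(25): buf=[25 _ _], head=0, tail=1, size=1
write(74): buf=[25 74 _], head=0, tail=2, size=2
write(90): buf=[25 74 90], head=0, tail=0, size=3
read(): buf=[_ 74 90], head=1, tail=0, size=2
read(): buf=[_ _ 90], head=2, tail=0, size=1
write(98): buf=[98 _ 90], head=2, tail=1, size=2
write(77): buf=[98 77 90], head=2, tail=2, size=3
read(): buf=[98 77 _], head=0, tail=2, size=2
read(): buf=[_ 77 _], head=1, tail=2, size=1
write(53): buf=[_ 77 53], head=1, tail=0, size=2
read(): buf=[_ _ 53], head=2, tail=0, size=1

Answer: _ _ 53
2
0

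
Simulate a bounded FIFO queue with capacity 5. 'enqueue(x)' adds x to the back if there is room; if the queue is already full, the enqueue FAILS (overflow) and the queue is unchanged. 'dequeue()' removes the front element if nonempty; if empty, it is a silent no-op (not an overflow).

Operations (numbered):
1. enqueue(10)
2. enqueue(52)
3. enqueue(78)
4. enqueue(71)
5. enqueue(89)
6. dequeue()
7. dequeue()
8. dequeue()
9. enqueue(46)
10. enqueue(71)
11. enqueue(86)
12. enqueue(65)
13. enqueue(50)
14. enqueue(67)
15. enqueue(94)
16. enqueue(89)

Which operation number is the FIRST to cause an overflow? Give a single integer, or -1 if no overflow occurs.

1. enqueue(10): size=1
2. enqueue(52): size=2
3. enqueue(78): size=3
4. enqueue(71): size=4
5. enqueue(89): size=5
6. dequeue(): size=4
7. dequeue(): size=3
8. dequeue(): size=2
9. enqueue(46): size=3
10. enqueue(71): size=4
11. enqueue(86): size=5
12. enqueue(65): size=5=cap → OVERFLOW (fail)
13. enqueue(50): size=5=cap → OVERFLOW (fail)
14. enqueue(67): size=5=cap → OVERFLOW (fail)
15. enqueue(94): size=5=cap → OVERFLOW (fail)
16. enqueue(89): size=5=cap → OVERFLOW (fail)

Answer: 12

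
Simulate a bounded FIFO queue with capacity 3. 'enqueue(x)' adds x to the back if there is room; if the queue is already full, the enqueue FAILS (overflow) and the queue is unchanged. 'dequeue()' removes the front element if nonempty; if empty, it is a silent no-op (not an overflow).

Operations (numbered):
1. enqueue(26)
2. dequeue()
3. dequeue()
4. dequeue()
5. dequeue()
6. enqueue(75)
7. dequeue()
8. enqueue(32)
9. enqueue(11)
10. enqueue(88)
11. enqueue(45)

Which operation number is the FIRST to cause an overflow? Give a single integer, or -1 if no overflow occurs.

1. enqueue(26): size=1
2. dequeue(): size=0
3. dequeue(): empty, no-op, size=0
4. dequeue(): empty, no-op, size=0
5. dequeue(): empty, no-op, size=0
6. enqueue(75): size=1
7. dequeue(): size=0
8. enqueue(32): size=1
9. enqueue(11): size=2
10. enqueue(88): size=3
11. enqueue(45): size=3=cap → OVERFLOW (fail)

Answer: 11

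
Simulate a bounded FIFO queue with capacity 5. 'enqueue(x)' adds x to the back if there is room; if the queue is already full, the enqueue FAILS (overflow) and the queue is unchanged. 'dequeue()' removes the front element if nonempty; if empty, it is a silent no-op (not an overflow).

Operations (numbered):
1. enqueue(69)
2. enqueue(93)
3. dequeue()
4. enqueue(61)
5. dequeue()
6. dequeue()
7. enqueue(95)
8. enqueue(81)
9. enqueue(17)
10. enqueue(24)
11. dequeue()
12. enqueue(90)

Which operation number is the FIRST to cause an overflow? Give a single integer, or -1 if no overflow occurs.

Answer: -1

Derivation:
1. enqueue(69): size=1
2. enqueue(93): size=2
3. dequeue(): size=1
4. enqueue(61): size=2
5. dequeue(): size=1
6. dequeue(): size=0
7. enqueue(95): size=1
8. enqueue(81): size=2
9. enqueue(17): size=3
10. enqueue(24): size=4
11. dequeue(): size=3
12. enqueue(90): size=4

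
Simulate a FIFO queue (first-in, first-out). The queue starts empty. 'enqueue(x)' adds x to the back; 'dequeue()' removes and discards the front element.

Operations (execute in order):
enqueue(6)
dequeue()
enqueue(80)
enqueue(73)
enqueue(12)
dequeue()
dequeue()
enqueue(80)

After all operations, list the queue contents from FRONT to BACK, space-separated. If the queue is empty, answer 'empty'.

enqueue(6): [6]
dequeue(): []
enqueue(80): [80]
enqueue(73): [80, 73]
enqueue(12): [80, 73, 12]
dequeue(): [73, 12]
dequeue(): [12]
enqueue(80): [12, 80]

Answer: 12 80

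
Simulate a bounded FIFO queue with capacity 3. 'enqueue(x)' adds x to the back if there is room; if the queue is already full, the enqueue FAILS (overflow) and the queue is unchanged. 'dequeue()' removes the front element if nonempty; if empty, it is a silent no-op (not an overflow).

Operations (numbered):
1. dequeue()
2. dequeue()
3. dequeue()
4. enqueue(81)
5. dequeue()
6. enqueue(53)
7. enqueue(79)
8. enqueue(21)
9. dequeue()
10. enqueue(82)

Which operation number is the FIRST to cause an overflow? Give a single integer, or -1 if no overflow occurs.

1. dequeue(): empty, no-op, size=0
2. dequeue(): empty, no-op, size=0
3. dequeue(): empty, no-op, size=0
4. enqueue(81): size=1
5. dequeue(): size=0
6. enqueue(53): size=1
7. enqueue(79): size=2
8. enqueue(21): size=3
9. dequeue(): size=2
10. enqueue(82): size=3

Answer: -1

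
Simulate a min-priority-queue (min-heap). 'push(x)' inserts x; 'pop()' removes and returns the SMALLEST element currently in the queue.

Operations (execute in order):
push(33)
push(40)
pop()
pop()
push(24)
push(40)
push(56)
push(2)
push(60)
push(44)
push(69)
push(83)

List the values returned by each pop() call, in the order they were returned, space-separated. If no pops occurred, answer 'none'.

Answer: 33 40

Derivation:
push(33): heap contents = [33]
push(40): heap contents = [33, 40]
pop() → 33: heap contents = [40]
pop() → 40: heap contents = []
push(24): heap contents = [24]
push(40): heap contents = [24, 40]
push(56): heap contents = [24, 40, 56]
push(2): heap contents = [2, 24, 40, 56]
push(60): heap contents = [2, 24, 40, 56, 60]
push(44): heap contents = [2, 24, 40, 44, 56, 60]
push(69): heap contents = [2, 24, 40, 44, 56, 60, 69]
push(83): heap contents = [2, 24, 40, 44, 56, 60, 69, 83]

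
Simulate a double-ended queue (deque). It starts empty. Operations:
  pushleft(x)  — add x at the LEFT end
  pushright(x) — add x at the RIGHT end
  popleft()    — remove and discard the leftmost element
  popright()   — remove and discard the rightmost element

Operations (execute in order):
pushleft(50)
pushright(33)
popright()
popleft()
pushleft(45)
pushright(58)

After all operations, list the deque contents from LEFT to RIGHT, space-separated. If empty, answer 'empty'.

pushleft(50): [50]
pushright(33): [50, 33]
popright(): [50]
popleft(): []
pushleft(45): [45]
pushright(58): [45, 58]

Answer: 45 58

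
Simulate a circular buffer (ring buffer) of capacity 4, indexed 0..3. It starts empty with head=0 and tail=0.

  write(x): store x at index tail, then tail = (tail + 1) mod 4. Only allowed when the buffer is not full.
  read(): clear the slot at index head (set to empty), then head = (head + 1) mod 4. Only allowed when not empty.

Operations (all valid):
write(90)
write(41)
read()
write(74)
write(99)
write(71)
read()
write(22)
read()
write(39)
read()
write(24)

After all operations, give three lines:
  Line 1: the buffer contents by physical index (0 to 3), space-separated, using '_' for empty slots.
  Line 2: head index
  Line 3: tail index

Answer: 71 22 39 24
0
0

Derivation:
write(90): buf=[90 _ _ _], head=0, tail=1, size=1
write(41): buf=[90 41 _ _], head=0, tail=2, size=2
read(): buf=[_ 41 _ _], head=1, tail=2, size=1
write(74): buf=[_ 41 74 _], head=1, tail=3, size=2
write(99): buf=[_ 41 74 99], head=1, tail=0, size=3
write(71): buf=[71 41 74 99], head=1, tail=1, size=4
read(): buf=[71 _ 74 99], head=2, tail=1, size=3
write(22): buf=[71 22 74 99], head=2, tail=2, size=4
read(): buf=[71 22 _ 99], head=3, tail=2, size=3
write(39): buf=[71 22 39 99], head=3, tail=3, size=4
read(): buf=[71 22 39 _], head=0, tail=3, size=3
write(24): buf=[71 22 39 24], head=0, tail=0, size=4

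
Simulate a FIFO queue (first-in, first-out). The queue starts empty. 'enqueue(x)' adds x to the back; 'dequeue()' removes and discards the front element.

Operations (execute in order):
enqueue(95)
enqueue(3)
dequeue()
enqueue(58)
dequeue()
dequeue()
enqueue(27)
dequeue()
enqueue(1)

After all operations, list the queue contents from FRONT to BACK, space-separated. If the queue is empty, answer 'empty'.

Answer: 1

Derivation:
enqueue(95): [95]
enqueue(3): [95, 3]
dequeue(): [3]
enqueue(58): [3, 58]
dequeue(): [58]
dequeue(): []
enqueue(27): [27]
dequeue(): []
enqueue(1): [1]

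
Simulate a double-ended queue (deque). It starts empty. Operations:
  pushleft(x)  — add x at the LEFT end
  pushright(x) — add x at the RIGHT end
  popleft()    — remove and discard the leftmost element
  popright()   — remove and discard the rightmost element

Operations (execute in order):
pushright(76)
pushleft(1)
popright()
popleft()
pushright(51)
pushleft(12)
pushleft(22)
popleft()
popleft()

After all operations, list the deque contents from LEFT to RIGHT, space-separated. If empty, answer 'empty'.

Answer: 51

Derivation:
pushright(76): [76]
pushleft(1): [1, 76]
popright(): [1]
popleft(): []
pushright(51): [51]
pushleft(12): [12, 51]
pushleft(22): [22, 12, 51]
popleft(): [12, 51]
popleft(): [51]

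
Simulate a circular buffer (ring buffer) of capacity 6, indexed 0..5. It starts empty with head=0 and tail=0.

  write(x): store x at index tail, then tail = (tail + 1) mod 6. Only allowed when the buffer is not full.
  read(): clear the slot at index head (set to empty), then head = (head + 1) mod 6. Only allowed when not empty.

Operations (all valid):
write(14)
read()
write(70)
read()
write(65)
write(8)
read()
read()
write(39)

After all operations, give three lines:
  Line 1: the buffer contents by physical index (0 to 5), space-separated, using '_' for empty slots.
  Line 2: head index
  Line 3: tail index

write(14): buf=[14 _ _ _ _ _], head=0, tail=1, size=1
read(): buf=[_ _ _ _ _ _], head=1, tail=1, size=0
write(70): buf=[_ 70 _ _ _ _], head=1, tail=2, size=1
read(): buf=[_ _ _ _ _ _], head=2, tail=2, size=0
write(65): buf=[_ _ 65 _ _ _], head=2, tail=3, size=1
write(8): buf=[_ _ 65 8 _ _], head=2, tail=4, size=2
read(): buf=[_ _ _ 8 _ _], head=3, tail=4, size=1
read(): buf=[_ _ _ _ _ _], head=4, tail=4, size=0
write(39): buf=[_ _ _ _ 39 _], head=4, tail=5, size=1

Answer: _ _ _ _ 39 _
4
5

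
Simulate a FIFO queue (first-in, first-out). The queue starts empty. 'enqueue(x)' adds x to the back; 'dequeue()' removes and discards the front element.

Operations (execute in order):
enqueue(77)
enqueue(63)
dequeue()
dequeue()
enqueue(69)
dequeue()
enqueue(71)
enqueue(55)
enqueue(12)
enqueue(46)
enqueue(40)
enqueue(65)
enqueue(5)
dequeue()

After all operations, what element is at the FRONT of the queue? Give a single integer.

enqueue(77): queue = [77]
enqueue(63): queue = [77, 63]
dequeue(): queue = [63]
dequeue(): queue = []
enqueue(69): queue = [69]
dequeue(): queue = []
enqueue(71): queue = [71]
enqueue(55): queue = [71, 55]
enqueue(12): queue = [71, 55, 12]
enqueue(46): queue = [71, 55, 12, 46]
enqueue(40): queue = [71, 55, 12, 46, 40]
enqueue(65): queue = [71, 55, 12, 46, 40, 65]
enqueue(5): queue = [71, 55, 12, 46, 40, 65, 5]
dequeue(): queue = [55, 12, 46, 40, 65, 5]

Answer: 55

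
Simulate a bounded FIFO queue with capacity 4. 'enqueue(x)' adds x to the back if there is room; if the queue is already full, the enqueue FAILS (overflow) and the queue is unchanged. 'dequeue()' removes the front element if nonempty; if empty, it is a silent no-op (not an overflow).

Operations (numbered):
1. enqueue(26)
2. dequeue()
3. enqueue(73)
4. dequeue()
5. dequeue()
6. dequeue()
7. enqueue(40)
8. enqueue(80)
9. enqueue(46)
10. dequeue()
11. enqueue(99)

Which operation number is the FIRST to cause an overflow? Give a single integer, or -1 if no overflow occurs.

Answer: -1

Derivation:
1. enqueue(26): size=1
2. dequeue(): size=0
3. enqueue(73): size=1
4. dequeue(): size=0
5. dequeue(): empty, no-op, size=0
6. dequeue(): empty, no-op, size=0
7. enqueue(40): size=1
8. enqueue(80): size=2
9. enqueue(46): size=3
10. dequeue(): size=2
11. enqueue(99): size=3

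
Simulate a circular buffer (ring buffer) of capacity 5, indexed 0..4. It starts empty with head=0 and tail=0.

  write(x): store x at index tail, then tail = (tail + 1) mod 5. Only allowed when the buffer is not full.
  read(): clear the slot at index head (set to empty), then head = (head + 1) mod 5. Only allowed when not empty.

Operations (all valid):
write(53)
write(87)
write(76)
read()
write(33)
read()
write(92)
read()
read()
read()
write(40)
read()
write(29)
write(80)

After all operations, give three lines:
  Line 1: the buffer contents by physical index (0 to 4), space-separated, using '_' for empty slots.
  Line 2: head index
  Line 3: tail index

Answer: _ 29 80 _ _
1
3

Derivation:
write(53): buf=[53 _ _ _ _], head=0, tail=1, size=1
write(87): buf=[53 87 _ _ _], head=0, tail=2, size=2
write(76): buf=[53 87 76 _ _], head=0, tail=3, size=3
read(): buf=[_ 87 76 _ _], head=1, tail=3, size=2
write(33): buf=[_ 87 76 33 _], head=1, tail=4, size=3
read(): buf=[_ _ 76 33 _], head=2, tail=4, size=2
write(92): buf=[_ _ 76 33 92], head=2, tail=0, size=3
read(): buf=[_ _ _ 33 92], head=3, tail=0, size=2
read(): buf=[_ _ _ _ 92], head=4, tail=0, size=1
read(): buf=[_ _ _ _ _], head=0, tail=0, size=0
write(40): buf=[40 _ _ _ _], head=0, tail=1, size=1
read(): buf=[_ _ _ _ _], head=1, tail=1, size=0
write(29): buf=[_ 29 _ _ _], head=1, tail=2, size=1
write(80): buf=[_ 29 80 _ _], head=1, tail=3, size=2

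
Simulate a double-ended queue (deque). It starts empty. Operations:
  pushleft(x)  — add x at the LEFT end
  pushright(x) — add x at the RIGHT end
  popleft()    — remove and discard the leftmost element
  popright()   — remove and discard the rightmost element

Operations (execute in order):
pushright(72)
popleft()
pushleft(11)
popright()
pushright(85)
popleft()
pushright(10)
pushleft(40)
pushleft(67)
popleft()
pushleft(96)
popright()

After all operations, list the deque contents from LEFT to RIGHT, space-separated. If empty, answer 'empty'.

Answer: 96 40

Derivation:
pushright(72): [72]
popleft(): []
pushleft(11): [11]
popright(): []
pushright(85): [85]
popleft(): []
pushright(10): [10]
pushleft(40): [40, 10]
pushleft(67): [67, 40, 10]
popleft(): [40, 10]
pushleft(96): [96, 40, 10]
popright(): [96, 40]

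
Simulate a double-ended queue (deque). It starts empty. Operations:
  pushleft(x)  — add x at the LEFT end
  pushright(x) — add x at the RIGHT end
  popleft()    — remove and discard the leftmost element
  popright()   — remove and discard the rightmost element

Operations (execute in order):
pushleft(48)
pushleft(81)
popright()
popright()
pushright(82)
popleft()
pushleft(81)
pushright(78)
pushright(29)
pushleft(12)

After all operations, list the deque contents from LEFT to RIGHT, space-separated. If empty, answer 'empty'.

pushleft(48): [48]
pushleft(81): [81, 48]
popright(): [81]
popright(): []
pushright(82): [82]
popleft(): []
pushleft(81): [81]
pushright(78): [81, 78]
pushright(29): [81, 78, 29]
pushleft(12): [12, 81, 78, 29]

Answer: 12 81 78 29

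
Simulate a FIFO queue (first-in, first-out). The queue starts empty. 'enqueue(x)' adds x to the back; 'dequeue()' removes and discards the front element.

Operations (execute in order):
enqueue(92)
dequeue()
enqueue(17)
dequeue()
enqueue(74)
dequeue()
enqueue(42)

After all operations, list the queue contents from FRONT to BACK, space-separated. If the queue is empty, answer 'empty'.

Answer: 42

Derivation:
enqueue(92): [92]
dequeue(): []
enqueue(17): [17]
dequeue(): []
enqueue(74): [74]
dequeue(): []
enqueue(42): [42]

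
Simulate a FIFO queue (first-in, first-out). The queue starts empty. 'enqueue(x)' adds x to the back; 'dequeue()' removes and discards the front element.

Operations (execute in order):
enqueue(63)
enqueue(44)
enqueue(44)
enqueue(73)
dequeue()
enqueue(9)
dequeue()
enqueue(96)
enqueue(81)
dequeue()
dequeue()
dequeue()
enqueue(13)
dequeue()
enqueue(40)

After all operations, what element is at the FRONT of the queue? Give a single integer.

Answer: 81

Derivation:
enqueue(63): queue = [63]
enqueue(44): queue = [63, 44]
enqueue(44): queue = [63, 44, 44]
enqueue(73): queue = [63, 44, 44, 73]
dequeue(): queue = [44, 44, 73]
enqueue(9): queue = [44, 44, 73, 9]
dequeue(): queue = [44, 73, 9]
enqueue(96): queue = [44, 73, 9, 96]
enqueue(81): queue = [44, 73, 9, 96, 81]
dequeue(): queue = [73, 9, 96, 81]
dequeue(): queue = [9, 96, 81]
dequeue(): queue = [96, 81]
enqueue(13): queue = [96, 81, 13]
dequeue(): queue = [81, 13]
enqueue(40): queue = [81, 13, 40]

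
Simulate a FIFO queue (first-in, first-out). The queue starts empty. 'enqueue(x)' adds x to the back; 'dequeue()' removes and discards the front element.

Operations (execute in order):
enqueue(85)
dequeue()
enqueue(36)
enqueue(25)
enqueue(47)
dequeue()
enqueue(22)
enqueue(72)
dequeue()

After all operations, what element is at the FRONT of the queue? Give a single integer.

enqueue(85): queue = [85]
dequeue(): queue = []
enqueue(36): queue = [36]
enqueue(25): queue = [36, 25]
enqueue(47): queue = [36, 25, 47]
dequeue(): queue = [25, 47]
enqueue(22): queue = [25, 47, 22]
enqueue(72): queue = [25, 47, 22, 72]
dequeue(): queue = [47, 22, 72]

Answer: 47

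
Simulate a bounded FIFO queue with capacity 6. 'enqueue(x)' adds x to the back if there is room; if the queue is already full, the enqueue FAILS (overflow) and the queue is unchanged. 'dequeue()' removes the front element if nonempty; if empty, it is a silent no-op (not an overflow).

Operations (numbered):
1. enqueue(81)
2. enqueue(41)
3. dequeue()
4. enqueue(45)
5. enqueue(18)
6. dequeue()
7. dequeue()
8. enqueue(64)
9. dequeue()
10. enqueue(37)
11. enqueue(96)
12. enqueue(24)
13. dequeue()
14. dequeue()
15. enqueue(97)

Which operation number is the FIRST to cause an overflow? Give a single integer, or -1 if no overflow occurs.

Answer: -1

Derivation:
1. enqueue(81): size=1
2. enqueue(41): size=2
3. dequeue(): size=1
4. enqueue(45): size=2
5. enqueue(18): size=3
6. dequeue(): size=2
7. dequeue(): size=1
8. enqueue(64): size=2
9. dequeue(): size=1
10. enqueue(37): size=2
11. enqueue(96): size=3
12. enqueue(24): size=4
13. dequeue(): size=3
14. dequeue(): size=2
15. enqueue(97): size=3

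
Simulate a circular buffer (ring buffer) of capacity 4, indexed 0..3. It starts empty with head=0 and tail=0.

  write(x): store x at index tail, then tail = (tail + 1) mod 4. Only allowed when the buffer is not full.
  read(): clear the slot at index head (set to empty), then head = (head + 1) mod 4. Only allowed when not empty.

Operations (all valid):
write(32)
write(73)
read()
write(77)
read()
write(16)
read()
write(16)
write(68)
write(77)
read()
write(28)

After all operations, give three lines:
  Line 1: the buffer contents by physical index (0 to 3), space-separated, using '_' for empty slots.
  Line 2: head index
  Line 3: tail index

write(32): buf=[32 _ _ _], head=0, tail=1, size=1
write(73): buf=[32 73 _ _], head=0, tail=2, size=2
read(): buf=[_ 73 _ _], head=1, tail=2, size=1
write(77): buf=[_ 73 77 _], head=1, tail=3, size=2
read(): buf=[_ _ 77 _], head=2, tail=3, size=1
write(16): buf=[_ _ 77 16], head=2, tail=0, size=2
read(): buf=[_ _ _ 16], head=3, tail=0, size=1
write(16): buf=[16 _ _ 16], head=3, tail=1, size=2
write(68): buf=[16 68 _ 16], head=3, tail=2, size=3
write(77): buf=[16 68 77 16], head=3, tail=3, size=4
read(): buf=[16 68 77 _], head=0, tail=3, size=3
write(28): buf=[16 68 77 28], head=0, tail=0, size=4

Answer: 16 68 77 28
0
0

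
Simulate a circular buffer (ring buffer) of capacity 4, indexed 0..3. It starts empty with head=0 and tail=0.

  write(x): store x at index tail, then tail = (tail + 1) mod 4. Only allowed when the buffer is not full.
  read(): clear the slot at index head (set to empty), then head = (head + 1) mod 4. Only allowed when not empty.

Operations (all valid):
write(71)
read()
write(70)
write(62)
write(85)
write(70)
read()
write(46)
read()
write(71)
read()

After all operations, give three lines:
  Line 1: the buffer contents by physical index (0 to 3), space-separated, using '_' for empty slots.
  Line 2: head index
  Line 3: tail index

Answer: 70 46 71 _
0
3

Derivation:
write(71): buf=[71 _ _ _], head=0, tail=1, size=1
read(): buf=[_ _ _ _], head=1, tail=1, size=0
write(70): buf=[_ 70 _ _], head=1, tail=2, size=1
write(62): buf=[_ 70 62 _], head=1, tail=3, size=2
write(85): buf=[_ 70 62 85], head=1, tail=0, size=3
write(70): buf=[70 70 62 85], head=1, tail=1, size=4
read(): buf=[70 _ 62 85], head=2, tail=1, size=3
write(46): buf=[70 46 62 85], head=2, tail=2, size=4
read(): buf=[70 46 _ 85], head=3, tail=2, size=3
write(71): buf=[70 46 71 85], head=3, tail=3, size=4
read(): buf=[70 46 71 _], head=0, tail=3, size=3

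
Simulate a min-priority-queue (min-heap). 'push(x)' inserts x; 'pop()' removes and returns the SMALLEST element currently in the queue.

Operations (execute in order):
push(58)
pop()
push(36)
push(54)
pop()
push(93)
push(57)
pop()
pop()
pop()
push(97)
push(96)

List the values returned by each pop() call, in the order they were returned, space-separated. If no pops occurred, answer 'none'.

Answer: 58 36 54 57 93

Derivation:
push(58): heap contents = [58]
pop() → 58: heap contents = []
push(36): heap contents = [36]
push(54): heap contents = [36, 54]
pop() → 36: heap contents = [54]
push(93): heap contents = [54, 93]
push(57): heap contents = [54, 57, 93]
pop() → 54: heap contents = [57, 93]
pop() → 57: heap contents = [93]
pop() → 93: heap contents = []
push(97): heap contents = [97]
push(96): heap contents = [96, 97]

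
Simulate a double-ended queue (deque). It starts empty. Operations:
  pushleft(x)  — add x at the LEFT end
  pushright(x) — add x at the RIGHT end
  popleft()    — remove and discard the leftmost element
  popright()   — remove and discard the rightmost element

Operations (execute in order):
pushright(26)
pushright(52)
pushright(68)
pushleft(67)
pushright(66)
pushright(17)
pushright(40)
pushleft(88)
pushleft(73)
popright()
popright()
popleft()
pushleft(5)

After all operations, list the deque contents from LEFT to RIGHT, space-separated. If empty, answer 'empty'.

pushright(26): [26]
pushright(52): [26, 52]
pushright(68): [26, 52, 68]
pushleft(67): [67, 26, 52, 68]
pushright(66): [67, 26, 52, 68, 66]
pushright(17): [67, 26, 52, 68, 66, 17]
pushright(40): [67, 26, 52, 68, 66, 17, 40]
pushleft(88): [88, 67, 26, 52, 68, 66, 17, 40]
pushleft(73): [73, 88, 67, 26, 52, 68, 66, 17, 40]
popright(): [73, 88, 67, 26, 52, 68, 66, 17]
popright(): [73, 88, 67, 26, 52, 68, 66]
popleft(): [88, 67, 26, 52, 68, 66]
pushleft(5): [5, 88, 67, 26, 52, 68, 66]

Answer: 5 88 67 26 52 68 66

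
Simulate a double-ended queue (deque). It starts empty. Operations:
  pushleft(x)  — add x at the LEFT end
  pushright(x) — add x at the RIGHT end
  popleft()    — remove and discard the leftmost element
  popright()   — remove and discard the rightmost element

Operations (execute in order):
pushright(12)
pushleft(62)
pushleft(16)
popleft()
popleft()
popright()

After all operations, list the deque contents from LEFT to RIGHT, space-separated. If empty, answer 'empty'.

pushright(12): [12]
pushleft(62): [62, 12]
pushleft(16): [16, 62, 12]
popleft(): [62, 12]
popleft(): [12]
popright(): []

Answer: empty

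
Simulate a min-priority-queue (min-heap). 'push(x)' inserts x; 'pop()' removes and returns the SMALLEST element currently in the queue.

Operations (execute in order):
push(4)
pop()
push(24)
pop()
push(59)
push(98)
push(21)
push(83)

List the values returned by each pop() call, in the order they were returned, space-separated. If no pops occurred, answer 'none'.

Answer: 4 24

Derivation:
push(4): heap contents = [4]
pop() → 4: heap contents = []
push(24): heap contents = [24]
pop() → 24: heap contents = []
push(59): heap contents = [59]
push(98): heap contents = [59, 98]
push(21): heap contents = [21, 59, 98]
push(83): heap contents = [21, 59, 83, 98]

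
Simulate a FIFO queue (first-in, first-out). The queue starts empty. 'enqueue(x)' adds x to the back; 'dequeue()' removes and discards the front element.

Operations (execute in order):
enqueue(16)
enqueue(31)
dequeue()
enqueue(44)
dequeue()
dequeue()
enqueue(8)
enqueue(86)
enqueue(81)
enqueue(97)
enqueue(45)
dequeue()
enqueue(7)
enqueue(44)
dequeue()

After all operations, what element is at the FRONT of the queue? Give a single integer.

Answer: 81

Derivation:
enqueue(16): queue = [16]
enqueue(31): queue = [16, 31]
dequeue(): queue = [31]
enqueue(44): queue = [31, 44]
dequeue(): queue = [44]
dequeue(): queue = []
enqueue(8): queue = [8]
enqueue(86): queue = [8, 86]
enqueue(81): queue = [8, 86, 81]
enqueue(97): queue = [8, 86, 81, 97]
enqueue(45): queue = [8, 86, 81, 97, 45]
dequeue(): queue = [86, 81, 97, 45]
enqueue(7): queue = [86, 81, 97, 45, 7]
enqueue(44): queue = [86, 81, 97, 45, 7, 44]
dequeue(): queue = [81, 97, 45, 7, 44]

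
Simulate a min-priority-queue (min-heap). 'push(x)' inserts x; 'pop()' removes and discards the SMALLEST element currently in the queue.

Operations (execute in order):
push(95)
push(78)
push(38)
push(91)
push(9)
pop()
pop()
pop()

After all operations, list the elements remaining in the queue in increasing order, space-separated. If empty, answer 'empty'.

push(95): heap contents = [95]
push(78): heap contents = [78, 95]
push(38): heap contents = [38, 78, 95]
push(91): heap contents = [38, 78, 91, 95]
push(9): heap contents = [9, 38, 78, 91, 95]
pop() → 9: heap contents = [38, 78, 91, 95]
pop() → 38: heap contents = [78, 91, 95]
pop() → 78: heap contents = [91, 95]

Answer: 91 95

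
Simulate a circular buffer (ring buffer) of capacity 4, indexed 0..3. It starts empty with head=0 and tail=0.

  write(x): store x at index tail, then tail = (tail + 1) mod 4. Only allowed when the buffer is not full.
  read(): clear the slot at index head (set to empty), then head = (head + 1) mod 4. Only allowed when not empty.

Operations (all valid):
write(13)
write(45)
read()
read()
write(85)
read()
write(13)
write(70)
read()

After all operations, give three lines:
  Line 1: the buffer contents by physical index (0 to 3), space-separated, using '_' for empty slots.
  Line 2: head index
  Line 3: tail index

write(13): buf=[13 _ _ _], head=0, tail=1, size=1
write(45): buf=[13 45 _ _], head=0, tail=2, size=2
read(): buf=[_ 45 _ _], head=1, tail=2, size=1
read(): buf=[_ _ _ _], head=2, tail=2, size=0
write(85): buf=[_ _ 85 _], head=2, tail=3, size=1
read(): buf=[_ _ _ _], head=3, tail=3, size=0
write(13): buf=[_ _ _ 13], head=3, tail=0, size=1
write(70): buf=[70 _ _ 13], head=3, tail=1, size=2
read(): buf=[70 _ _ _], head=0, tail=1, size=1

Answer: 70 _ _ _
0
1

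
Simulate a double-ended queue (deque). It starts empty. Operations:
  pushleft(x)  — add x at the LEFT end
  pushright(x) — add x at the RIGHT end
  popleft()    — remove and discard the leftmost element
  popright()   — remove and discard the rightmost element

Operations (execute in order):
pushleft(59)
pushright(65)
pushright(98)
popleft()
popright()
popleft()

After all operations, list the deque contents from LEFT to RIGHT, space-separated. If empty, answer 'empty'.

Answer: empty

Derivation:
pushleft(59): [59]
pushright(65): [59, 65]
pushright(98): [59, 65, 98]
popleft(): [65, 98]
popright(): [65]
popleft(): []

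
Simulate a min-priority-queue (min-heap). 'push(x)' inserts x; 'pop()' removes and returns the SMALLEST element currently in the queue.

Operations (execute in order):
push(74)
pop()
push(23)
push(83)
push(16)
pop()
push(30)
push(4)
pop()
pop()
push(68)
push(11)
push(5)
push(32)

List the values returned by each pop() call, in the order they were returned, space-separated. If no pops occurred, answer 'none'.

push(74): heap contents = [74]
pop() → 74: heap contents = []
push(23): heap contents = [23]
push(83): heap contents = [23, 83]
push(16): heap contents = [16, 23, 83]
pop() → 16: heap contents = [23, 83]
push(30): heap contents = [23, 30, 83]
push(4): heap contents = [4, 23, 30, 83]
pop() → 4: heap contents = [23, 30, 83]
pop() → 23: heap contents = [30, 83]
push(68): heap contents = [30, 68, 83]
push(11): heap contents = [11, 30, 68, 83]
push(5): heap contents = [5, 11, 30, 68, 83]
push(32): heap contents = [5, 11, 30, 32, 68, 83]

Answer: 74 16 4 23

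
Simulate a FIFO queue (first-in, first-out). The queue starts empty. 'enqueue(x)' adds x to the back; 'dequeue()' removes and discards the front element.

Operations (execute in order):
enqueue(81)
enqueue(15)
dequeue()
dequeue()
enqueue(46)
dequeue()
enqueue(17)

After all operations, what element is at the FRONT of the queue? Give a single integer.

Answer: 17

Derivation:
enqueue(81): queue = [81]
enqueue(15): queue = [81, 15]
dequeue(): queue = [15]
dequeue(): queue = []
enqueue(46): queue = [46]
dequeue(): queue = []
enqueue(17): queue = [17]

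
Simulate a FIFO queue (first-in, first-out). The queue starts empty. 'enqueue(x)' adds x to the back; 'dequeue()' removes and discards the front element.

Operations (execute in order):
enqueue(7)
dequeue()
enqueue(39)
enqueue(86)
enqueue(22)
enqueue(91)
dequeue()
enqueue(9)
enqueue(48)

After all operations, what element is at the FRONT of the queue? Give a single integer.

enqueue(7): queue = [7]
dequeue(): queue = []
enqueue(39): queue = [39]
enqueue(86): queue = [39, 86]
enqueue(22): queue = [39, 86, 22]
enqueue(91): queue = [39, 86, 22, 91]
dequeue(): queue = [86, 22, 91]
enqueue(9): queue = [86, 22, 91, 9]
enqueue(48): queue = [86, 22, 91, 9, 48]

Answer: 86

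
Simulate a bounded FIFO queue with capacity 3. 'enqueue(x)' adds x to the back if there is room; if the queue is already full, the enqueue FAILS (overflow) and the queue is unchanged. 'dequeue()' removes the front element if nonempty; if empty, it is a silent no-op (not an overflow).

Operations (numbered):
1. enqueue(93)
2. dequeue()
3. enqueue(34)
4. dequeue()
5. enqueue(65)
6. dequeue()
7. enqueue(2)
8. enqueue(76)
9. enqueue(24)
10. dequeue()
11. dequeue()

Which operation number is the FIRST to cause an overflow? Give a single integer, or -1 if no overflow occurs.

1. enqueue(93): size=1
2. dequeue(): size=0
3. enqueue(34): size=1
4. dequeue(): size=0
5. enqueue(65): size=1
6. dequeue(): size=0
7. enqueue(2): size=1
8. enqueue(76): size=2
9. enqueue(24): size=3
10. dequeue(): size=2
11. dequeue(): size=1

Answer: -1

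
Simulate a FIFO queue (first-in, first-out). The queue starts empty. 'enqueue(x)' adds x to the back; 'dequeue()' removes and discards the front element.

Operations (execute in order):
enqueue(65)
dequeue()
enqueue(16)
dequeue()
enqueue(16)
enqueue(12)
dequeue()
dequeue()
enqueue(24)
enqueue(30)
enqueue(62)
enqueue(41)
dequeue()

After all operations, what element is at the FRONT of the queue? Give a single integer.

enqueue(65): queue = [65]
dequeue(): queue = []
enqueue(16): queue = [16]
dequeue(): queue = []
enqueue(16): queue = [16]
enqueue(12): queue = [16, 12]
dequeue(): queue = [12]
dequeue(): queue = []
enqueue(24): queue = [24]
enqueue(30): queue = [24, 30]
enqueue(62): queue = [24, 30, 62]
enqueue(41): queue = [24, 30, 62, 41]
dequeue(): queue = [30, 62, 41]

Answer: 30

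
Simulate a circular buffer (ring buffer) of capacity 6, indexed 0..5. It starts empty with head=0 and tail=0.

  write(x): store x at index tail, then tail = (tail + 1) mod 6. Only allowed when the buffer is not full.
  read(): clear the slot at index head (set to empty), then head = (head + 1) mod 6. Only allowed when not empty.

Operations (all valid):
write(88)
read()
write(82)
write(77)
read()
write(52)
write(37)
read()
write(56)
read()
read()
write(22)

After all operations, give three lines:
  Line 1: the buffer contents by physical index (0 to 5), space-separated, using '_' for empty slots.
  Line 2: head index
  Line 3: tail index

Answer: 22 _ _ _ _ 56
5
1

Derivation:
write(88): buf=[88 _ _ _ _ _], head=0, tail=1, size=1
read(): buf=[_ _ _ _ _ _], head=1, tail=1, size=0
write(82): buf=[_ 82 _ _ _ _], head=1, tail=2, size=1
write(77): buf=[_ 82 77 _ _ _], head=1, tail=3, size=2
read(): buf=[_ _ 77 _ _ _], head=2, tail=3, size=1
write(52): buf=[_ _ 77 52 _ _], head=2, tail=4, size=2
write(37): buf=[_ _ 77 52 37 _], head=2, tail=5, size=3
read(): buf=[_ _ _ 52 37 _], head=3, tail=5, size=2
write(56): buf=[_ _ _ 52 37 56], head=3, tail=0, size=3
read(): buf=[_ _ _ _ 37 56], head=4, tail=0, size=2
read(): buf=[_ _ _ _ _ 56], head=5, tail=0, size=1
write(22): buf=[22 _ _ _ _ 56], head=5, tail=1, size=2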